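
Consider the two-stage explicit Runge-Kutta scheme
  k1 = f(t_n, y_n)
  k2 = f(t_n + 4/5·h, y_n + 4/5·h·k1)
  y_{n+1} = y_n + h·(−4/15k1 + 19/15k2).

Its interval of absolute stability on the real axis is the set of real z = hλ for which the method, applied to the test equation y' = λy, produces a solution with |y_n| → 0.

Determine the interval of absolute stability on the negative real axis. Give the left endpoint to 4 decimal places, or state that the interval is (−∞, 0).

z∈(-0.9868,0).

Set f=λy, z=hλ:
  k1=λy_n ⇒ h·k1=z·y_n;  k2=λ(1+4/5z)y_n ⇒ h·k2=z(1+4/5z)y_n
  y_{n+1}/y_n = 1 − 4/15z + 19/15z(1+4/5z) = 1 + z + 76/75z²
  R(z) = 1 + z + 76/75z².

Find x<0 with |R(x)|<1.
x=-1.63: |R|=2.0623
R=1: x+76/75x²=0 ⇒ x=−75/76=-0.9868; min R=1−1/(4·76/75)=0.7533>−1
Confirm numerically:
  x=-0.865: |R|=0.89320 <1
  x=-0.862: |R|=0.89095 <1
  x=-0.578: |R|=0.76054 <1
  x=-0.568: |R|=0.75893 <1
  x=-1.110: |R|=1.13853 >1
  x=-1.038: |R|=1.05381 >1
So |R|<1 on (-0.9868, 0).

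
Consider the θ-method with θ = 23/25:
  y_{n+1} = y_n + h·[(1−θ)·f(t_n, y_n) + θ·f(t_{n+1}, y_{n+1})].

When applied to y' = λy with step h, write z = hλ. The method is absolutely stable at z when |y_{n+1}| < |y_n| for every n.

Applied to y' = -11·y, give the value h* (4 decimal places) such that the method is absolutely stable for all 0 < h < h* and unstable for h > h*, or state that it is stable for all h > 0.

Test eqn y'=λy, z=hλ:
  y_{n+1} = y_n + z·[2/25·y_n + 23/25·y_{n+1}] ⇒ (1 − 23/25z)y_{n+1} = (1 + 2/25z)y_n
  ⇒ R(z) = (1 + 2/25z)/(1 − 23/25z).

Need |R(x)|<1, x<0.
x=-1.28: |R|=0.4122
x=-2: |R|=0.2958
x=-10: |R|=0.0196
x=-100: |R|=0.0753
θ=23/25≥1/2 ⇒ |1+2/25x|<|1−23/25x| ∀x<0 ⇒ interval (−∞,0).

(−∞, 0) — no finite endpoint. Any h>0 works for λ=-11.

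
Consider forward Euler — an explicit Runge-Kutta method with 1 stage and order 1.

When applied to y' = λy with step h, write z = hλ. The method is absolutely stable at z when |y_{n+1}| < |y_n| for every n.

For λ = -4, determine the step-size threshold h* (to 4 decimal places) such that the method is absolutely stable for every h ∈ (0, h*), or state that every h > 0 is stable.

(-2.0000,0); λ=-4 ⇒ h* = 0.5000.

Set f=λy, z=hλ:
  order 1, 1-stage ⇒ R(z)=1+z
  (e.g. R(-0.97)=0.03000, |R|=0.03000)

Find x<0 with |R(x)|<1.
x=-0.97: |R|=0.0300
|R(-1.66)|=0.6600 |R(-1.34)|=0.3400 |R(-0.78)|=0.2200
Bisect:
  x_lo=-2.6062 |R|=1.6062  x_hi=-0.2431 |R|=0.7569
  mid=-1.42467 |R|=0.42467 →hi
  mid=-2.01544 |R|=1.01544 →lo
  mid=-1.72006 |R|=0.72006 →hi
  mid=-1.86775 |R|=0.86775 →hi
  mid=-1.94159 |R|=0.94159 →hi
  mid=-1.97851 |R|=0.97851 →hi
  mid=-1.99698 |R|=0.99698 →hi
  mid=-2.00621 |R|=1.00621 →lo
  ...
  [-2.00000,-1.99986] ⇒ x*=-2.0000
Interval (-2.0000, 0).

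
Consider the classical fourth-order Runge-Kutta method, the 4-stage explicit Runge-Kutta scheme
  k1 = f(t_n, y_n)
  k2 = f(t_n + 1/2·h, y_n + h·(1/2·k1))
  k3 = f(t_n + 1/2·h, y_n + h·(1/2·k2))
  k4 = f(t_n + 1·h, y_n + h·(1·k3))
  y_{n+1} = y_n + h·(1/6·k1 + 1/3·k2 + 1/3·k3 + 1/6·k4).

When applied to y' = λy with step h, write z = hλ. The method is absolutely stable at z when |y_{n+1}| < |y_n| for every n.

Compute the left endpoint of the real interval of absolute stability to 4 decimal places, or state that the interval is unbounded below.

On y'=λy, z=hλ:
  order 4, 4-stage ⇒ R(z)=1+z+z^2/2+z^3/6+z^4/24
  (e.g. R(-1.36)=0.28810, |R|=0.28810)

Solve |R(x)|<1 on ℝ⁻.
x=-1.36: |R|=0.2881
|R(-1.41)|=0.2815 |R(-0.85)|=0.4306 |R(-0.81)|=0.4474
Bisect:
  x_lo=-3.2628 |R|=1.9931  x_hi=-0.2921 |R|=0.7467
  mid=-1.77745 |R|=0.28218 →hi
  mid=-2.52011 |R|=0.66846 →hi
  mid=-2.89145 |R|=1.17221 →lo
  mid=-2.70578 |R|=0.88659 →hi
  mid=-2.79861 |R|=1.02027 →lo
  mid=-2.75220 |R|=0.95124 →hi
  mid=-2.77541 |R|=0.98520 →hi
  ...
  [-2.78538,-2.78520] ⇒ x*=-2.7853
Interval (-2.7853, 0).

left endpoint -2.7853.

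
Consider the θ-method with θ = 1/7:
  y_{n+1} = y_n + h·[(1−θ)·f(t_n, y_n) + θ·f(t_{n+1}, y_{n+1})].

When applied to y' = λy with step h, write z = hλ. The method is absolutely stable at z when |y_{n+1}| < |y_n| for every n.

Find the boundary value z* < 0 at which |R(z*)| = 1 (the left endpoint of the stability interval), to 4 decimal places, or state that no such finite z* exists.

Test eqn y'=λy, z=hλ:
  y_{n+1} = y_n + z·[6/7·y_n + 1/7·y_{n+1}] ⇒ (1 − 1/7z)y_{n+1} = (1 + 6/7z)y_n
  so R(z) = (1 + 6/7z)/(1 − 1/7z).

Boundary: |R(x)|=1, x<0.
x=-0.61: |R|=0.4389
R=−1: 1+6/7x = −1+1/7x ⇒ -5/7x=2 ⇒ x=2/(-5/7)=-2.8000
Confirm numerically:
  x=-2.566: |R|=0.87769 <1
  x=-2.432: |R|=0.80492 <1
  x=-1.668: |R|=0.34702 <1
  x=-1.282: |R|=0.08355 <1
  x=-3.312: |R|=1.24825 >1
  x=-3.084: |R|=1.14082 >1
Stable set (-2.8000, 0).

left endpoint -2.8000.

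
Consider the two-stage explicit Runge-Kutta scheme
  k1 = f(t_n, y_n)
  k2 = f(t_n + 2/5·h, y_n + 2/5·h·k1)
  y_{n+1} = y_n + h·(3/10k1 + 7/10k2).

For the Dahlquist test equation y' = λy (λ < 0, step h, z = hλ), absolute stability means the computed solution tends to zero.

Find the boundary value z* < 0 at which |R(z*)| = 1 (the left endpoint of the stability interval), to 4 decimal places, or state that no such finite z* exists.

On y'=λy, z=hλ:
  k1=λy_n ⇒ h·k1=z·y_n;  k2=λ(1+2/5z)y_n ⇒ h·k2=z(1+2/5z)y_n
  y_{n+1}/y_n = 1 + 3/10z + 7/10z(1+2/5z) = 1 + z + 7/25z²
  Hence R(z) = 1 + z + 7/25z².

Solve |R(x)|<1 on ℝ⁻.
x=-0.51: |R|=0.5628
R=1: x+7/25x²=0 ⇒ x=−25/7=-3.5714; min R=1−1/(4·7/25)=0.1071>−1
Confirm numerically:
  x=-3.010: |R|=0.52683 <1
  x=-2.251: |R|=0.16776 <1
  x=-2.194: |R|=0.15382 <1
  x=-3.947: |R|=1.41507 >1
  x=-3.842: |R|=1.29107 >1
  x=-3.638: |R|=1.06781 >1
Interval (-3.5714, 0).

z* = -3.5714.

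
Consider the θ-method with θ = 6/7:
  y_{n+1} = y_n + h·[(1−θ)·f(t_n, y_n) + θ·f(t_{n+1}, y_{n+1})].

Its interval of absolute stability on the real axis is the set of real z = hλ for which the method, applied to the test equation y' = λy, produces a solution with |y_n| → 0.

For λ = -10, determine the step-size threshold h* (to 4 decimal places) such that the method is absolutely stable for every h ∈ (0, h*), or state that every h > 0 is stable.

unbounded; (−∞, 0). Any h>0 works for λ=-10.

Test eqn y'=λy, z=hλ:
  y_{n+1} = y_n + z·[1/7·y_n + 6/7·y_{n+1}] ⇒ (1 − 6/7z)y_{n+1} = (1 + 1/7z)y_n
  so R(z) = (1 + 1/7z)/(1 − 6/7z).

Solve |R(x)|<1 on ℝ⁻.
x=-0.62: |R|=0.5951
x=-2: |R|=0.2632
x=-10: |R|=0.0448
x=-100: |R|=0.1532
θ=6/7≥1/2 ⇒ |1+1/7x|<|1−6/7x| ∀x<0 ⇒ interval (−∞,0).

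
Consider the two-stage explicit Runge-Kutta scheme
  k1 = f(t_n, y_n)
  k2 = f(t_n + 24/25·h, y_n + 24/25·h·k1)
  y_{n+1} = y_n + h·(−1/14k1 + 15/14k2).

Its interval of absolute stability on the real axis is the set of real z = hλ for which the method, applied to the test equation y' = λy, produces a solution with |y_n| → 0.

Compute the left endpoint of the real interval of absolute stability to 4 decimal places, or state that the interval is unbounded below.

z* = -0.9722.

Set f=λy, z=hλ:
  k1=λy_n ⇒ h·k1=z·y_n;  k2=λ(1+24/25z)y_n ⇒ h·k2=z(1+24/25z)y_n
  y_{n+1}/y_n = 1 − 1/14z + 15/14z(1+24/25z) = 1 + z + 36/35z²
  so R(z) = 1 + z + 36/35z².

Solve |R(x)|<1 on ℝ⁻.
x=-0.84: |R|=0.8858
R=1: x+36/35x²=0 ⇒ x=−35/36=-0.9722; min R=1−1/(4·36/35)=0.7569>−1
Confirm numerically:
  x=-0.787: |R|=0.85007 <1
  x=-0.457: |R|=0.75782 <1
  x=-0.397: |R|=0.76511 <1
  x=-1.141: |R|=1.19808 >1
  x=-1.068: |R|=1.10521 >1
So |R|<1 on (-0.9722, 0).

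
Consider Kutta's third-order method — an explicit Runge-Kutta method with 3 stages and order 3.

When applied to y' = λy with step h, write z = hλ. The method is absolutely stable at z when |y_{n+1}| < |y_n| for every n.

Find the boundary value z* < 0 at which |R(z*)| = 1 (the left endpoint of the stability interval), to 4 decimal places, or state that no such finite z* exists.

left endpoint -2.5127.

Set f=λy, z=hλ:
  order 3, 3-stage ⇒ R(z)=1+z+z^2/2+z^3/6
  (e.g. R(-1.3)=0.17883, |R|=0.17883)

Solve |R(x)|<1 on ℝ⁻.
x=-1.3: |R|=0.1788
|R(-2.58)|=1.1141 |R(-2.52)|=1.0120 |R(-2.41)|=0.8389
Bisect:
  x_lo=-3.1565 |R|=2.4163  x_hi=-0.2267 |R|=0.7970
  mid=-1.69159 |R|=0.06759 →hi
  mid=-2.42403 |R|=0.85998 →hi
  mid=-2.79025 |R|=1.51809 →lo
  mid=-2.60714 |R|=1.16209 →lo
  mid=-2.51559 |R|=1.00468 →lo
  mid=-2.46981 |R|=0.93079 →hi
  mid=-2.49270 |R|=0.96734 →hi
  mid=-2.50414 |R|=0.98591 →hi
  mid=-2.50987 |R|=0.99527 →hi
  mid=-2.51273 |R|=0.99997 →hi
  ...
  [-2.51291,-2.51273] ⇒ x*=-2.5127
So |R|<1 on (-2.5127, 0).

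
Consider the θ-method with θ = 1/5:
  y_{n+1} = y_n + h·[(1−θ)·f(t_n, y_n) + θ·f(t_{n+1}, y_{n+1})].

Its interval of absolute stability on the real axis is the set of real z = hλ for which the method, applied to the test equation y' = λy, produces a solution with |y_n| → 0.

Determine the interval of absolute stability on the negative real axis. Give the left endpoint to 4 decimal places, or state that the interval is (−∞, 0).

Test eqn y'=λy, z=hλ:
  y_{n+1} = y_n + z·[4/5·y_n + 1/5·y_{n+1}] ⇒ (1 − 1/5z)y_{n+1} = (1 + 4/5z)y_n
  R(z) = (1 + 4/5z)/(1 − 1/5z).

Boundary: |R(x)|=1, x<0.
x=-1.78: |R|=0.3127
R=−1: 1+4/5x = −1+1/5x ⇒ -3/5x=2 ⇒ x=2/(-3/5)=-3.3333
Confirm numerically:
  x=-2.932: |R|=0.84821 <1
  x=-2.604: |R|=0.71226 <1
  x=-2.427: |R|=0.63390 <1
  x=-2.065: |R|=0.46143 <1
  x=-3.868: |R|=1.18088 >1
  x=-3.650: |R|=1.10983 >1
Interval (-3.3333, 0).

(-3.3333, 0).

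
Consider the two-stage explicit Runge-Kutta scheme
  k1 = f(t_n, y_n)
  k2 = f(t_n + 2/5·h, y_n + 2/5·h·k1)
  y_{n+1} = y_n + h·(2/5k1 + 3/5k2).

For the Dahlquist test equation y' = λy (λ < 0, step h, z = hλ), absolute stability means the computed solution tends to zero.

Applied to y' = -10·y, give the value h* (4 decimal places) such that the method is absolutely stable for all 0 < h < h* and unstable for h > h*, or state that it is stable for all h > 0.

Set f=λy, z=hλ:
  k1=λy_n ⇒ h·k1=z·y_n;  k2=λ(1+2/5z)y_n ⇒ h·k2=z(1+2/5z)y_n
  y_{n+1}/y_n = 1 + 2/5z + 3/5z(1+2/5z) = 1 + z + 6/25z²
  R(z) = 1 + z + 6/25z².

Boundary: |R(x)|=1, x<0.
x=-1.32: |R|=0.0982
R=1: x+6/25x²=0 ⇒ x=−25/6=-4.1667; min R=1−1/(4·6/25)=-0.0417>−1
Confirm numerically:
  x=-3.011: |R|=0.16487 <1
  x=-2.918: |R|=0.12553 <1
  x=-2.843: |R|=0.09684 <1
  x=-2.253: |R|=0.03476 <1
  x=-4.491: |R|=1.34958 >1
  x=-4.412: |R|=1.25978 >1
Stable set (-4.1667, 0).

(-4.1667,0); λ=-10 ⇒ h* = (25/6)/10 = 0.4167.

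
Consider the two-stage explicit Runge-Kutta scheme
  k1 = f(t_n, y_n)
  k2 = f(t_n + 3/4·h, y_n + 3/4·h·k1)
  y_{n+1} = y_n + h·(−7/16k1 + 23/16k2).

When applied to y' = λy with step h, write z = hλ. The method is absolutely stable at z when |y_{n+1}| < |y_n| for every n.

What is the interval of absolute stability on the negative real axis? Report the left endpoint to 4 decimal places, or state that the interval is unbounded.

With y'=λy (z=hλ):
  k1=λy_n ⇒ h·k1=z·y_n;  k2=λ(1+3/4z)y_n ⇒ h·k2=z(1+3/4z)y_n
  y_{n+1}/y_n = 1 − 7/16z + 23/16z(1+3/4z) = 1 + z + 69/64z²
  Hence R(z) = 1 + z + 69/64z².

Find x<0 with |R(x)|<1.
x=-1.02: |R|=1.1017
R=1: x+69/64x²=0 ⇒ x=−64/69=-0.9275; min R=1−1/(4·69/64)=0.7681>−1
Confirm numerically:
  x=-0.841: |R|=0.92154 <1
  x=-0.789: |R|=0.88216 <1
  x=-0.408: |R|=0.77147 <1
  x=-1.456: |R|=1.82956 >1
  x=-1.178: |R|=1.31810 >1
Interval (-0.9275, 0).

(-0.9275, 0).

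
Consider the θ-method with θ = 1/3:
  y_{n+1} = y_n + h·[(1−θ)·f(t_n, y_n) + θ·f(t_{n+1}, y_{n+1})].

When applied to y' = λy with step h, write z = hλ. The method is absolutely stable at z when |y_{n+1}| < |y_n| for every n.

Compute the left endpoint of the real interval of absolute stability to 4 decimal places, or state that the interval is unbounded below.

Test eqn y'=λy, z=hλ:
  y_{n+1} = y_n + z·[2/3·y_n + 1/3·y_{n+1}] ⇒ (1 − 1/3z)y_{n+1} = (1 + 2/3z)y_n
  R(z) = (1 + 2/3z)/(1 − 1/3z).

Need |R(x)|<1, x<0.
x=-1.52: |R|=0.0088
R=−1: 1+2/3x = −1+1/3x ⇒ -1/3x=2 ⇒ x=2/(-1/3)=-6.0000
Confirm numerically:
  x=-5.011: |R|=0.87654 <1
  x=-4.697: |R|=0.83071 <1
  x=-4.019: |R|=0.71777 <1
  x=-3.622: |R|=0.64089 <1
  x=-6.505: |R|=1.05313 >1
  x=-6.282: |R|=1.03038 >1
  x=-6.111: |R|=1.01218 >1
Stable set (-6.0000, 0).

z* = -6.0000.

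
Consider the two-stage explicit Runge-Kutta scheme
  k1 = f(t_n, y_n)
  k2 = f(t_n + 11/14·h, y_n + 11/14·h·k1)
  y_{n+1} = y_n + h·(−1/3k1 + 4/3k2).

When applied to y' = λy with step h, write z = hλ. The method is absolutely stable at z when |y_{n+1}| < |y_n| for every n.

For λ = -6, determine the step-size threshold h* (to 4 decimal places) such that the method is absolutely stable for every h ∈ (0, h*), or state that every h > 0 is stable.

With y'=λy (z=hλ):
  k1=λy_n ⇒ h·k1=z·y_n;  k2=λ(1+11/14z)y_n ⇒ h·k2=z(1+11/14z)y_n
  y_{n+1}/y_n = 1 − 1/3z + 4/3z(1+11/14z) = 1 + z + 22/21z²
  ⇒ R(z) = 1 + z + 22/21z².

Solve |R(x)|<1 on ℝ⁻.
x=-0.83: |R|=0.8917
R=1: x+22/21x²=0 ⇒ x=−21/22=-0.9545; min R=1−1/(4·22/21)=0.7614>−1
Confirm numerically:
  x=-0.920: |R|=0.96670 <1
  x=-0.886: |R|=0.93638 <1
  x=-0.660: |R|=0.79634 <1
  x=-1.499: |R|=1.85500 >1
  x=-1.286: |R|=1.44655 >1
Stable set (-0.9545, 0).

(-0.9545,0); λ=-6 ⇒ h* = (21/22)/6 = 0.1591.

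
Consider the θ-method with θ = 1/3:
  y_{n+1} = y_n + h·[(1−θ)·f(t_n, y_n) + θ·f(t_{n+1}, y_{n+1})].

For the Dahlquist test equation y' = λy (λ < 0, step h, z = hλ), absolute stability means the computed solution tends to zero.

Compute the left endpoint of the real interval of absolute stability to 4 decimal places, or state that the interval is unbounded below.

Set f=λy, z=hλ:
  y_{n+1} = y_n + z·[2/3·y_n + 1/3·y_{n+1}] ⇒ (1 − 1/3z)y_{n+1} = (1 + 2/3z)y_n
  Hence R(z) = (1 + 2/3z)/(1 − 1/3z).

Need |R(x)|<1, x<0.
x=-0.48: |R|=0.5862
R=−1: 1+2/3x = −1+1/3x ⇒ -1/3x=2 ⇒ x=2/(-1/3)=-6.0000
Confirm numerically:
  x=-5.938: |R|=0.99306 <1
  x=-5.486: |R|=0.93943 <1
  x=-5.287: |R|=0.91396 <1
  x=-5.195: |R|=0.90177 <1
  x=-6.594: |R|=1.06191 >1
  x=-6.317: |R|=1.03402 >1
  x=-6.147: |R|=1.01607 >1
So |R|<1 on (-6.0000, 0).

z* = -6.0000.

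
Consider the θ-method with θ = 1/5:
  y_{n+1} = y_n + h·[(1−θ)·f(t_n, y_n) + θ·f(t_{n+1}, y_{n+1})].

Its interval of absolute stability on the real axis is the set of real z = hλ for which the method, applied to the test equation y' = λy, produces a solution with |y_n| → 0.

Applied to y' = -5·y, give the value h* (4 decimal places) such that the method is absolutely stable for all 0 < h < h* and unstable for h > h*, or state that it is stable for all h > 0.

With y'=λy (z=hλ):
  y_{n+1} = y_n + z·[4/5·y_n + 1/5·y_{n+1}] ⇒ (1 − 1/5z)y_{n+1} = (1 + 4/5z)y_n
  Hence R(z) = (1 + 4/5z)/(1 − 1/5z).

Find x<0 with |R(x)|<1.
x=-1.34: |R|=0.0568
R=−1: 1+4/5x = −1+1/5x ⇒ -3/5x=2 ⇒ x=2/(-3/5)=-3.3333
Confirm numerically:
  x=-2.664: |R|=0.73800 <1
  x=-2.587: |R|=0.70489 <1
  x=-2.580: |R|=0.70185 <1
  x=-3.607: |R|=1.09539 >1
  x=-3.485: |R|=1.05362 >1
Stable set (-3.3333, 0).

(-3.3333,0); λ=-5 ⇒ h* = (10/3)/5 = 0.6667.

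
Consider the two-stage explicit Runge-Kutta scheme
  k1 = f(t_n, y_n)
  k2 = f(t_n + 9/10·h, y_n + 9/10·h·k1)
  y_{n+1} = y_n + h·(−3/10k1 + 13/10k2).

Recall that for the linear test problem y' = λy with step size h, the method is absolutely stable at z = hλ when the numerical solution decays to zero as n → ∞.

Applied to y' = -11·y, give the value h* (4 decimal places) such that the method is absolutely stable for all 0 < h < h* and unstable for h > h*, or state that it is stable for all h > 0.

With y'=λy (z=hλ):
  k1=λy_n ⇒ h·k1=z·y_n;  k2=λ(1+9/10z)y_n ⇒ h·k2=z(1+9/10z)y_n
  y_{n+1}/y_n = 1 − 3/10z + 13/10z(1+9/10z) = 1 + z + 117/100z²
  so R(z) = 1 + z + 117/100z².

Find x<0 with |R(x)|<1.
x=-1.51: |R|=2.1577
R=1: x+117/100x²=0 ⇒ x=−100/117=-0.8547; min R=1−1/(4·117/100)=0.7863>−1
Confirm numerically:
  x=-0.476: |R|=0.78909 <1
  x=-0.448: |R|=0.78682 <1
  x=-0.427: |R|=0.78632 <1
  x=-0.406: |R|=0.78686 <1
  x=-1.169: |R|=1.42988 >1
  x=-1.139: |R|=1.37887 >1
So |R|<1 on (-0.8547, 0).

(-0.8547,0); λ=-11 ⇒ h* = (100/117)/11 = 0.0777.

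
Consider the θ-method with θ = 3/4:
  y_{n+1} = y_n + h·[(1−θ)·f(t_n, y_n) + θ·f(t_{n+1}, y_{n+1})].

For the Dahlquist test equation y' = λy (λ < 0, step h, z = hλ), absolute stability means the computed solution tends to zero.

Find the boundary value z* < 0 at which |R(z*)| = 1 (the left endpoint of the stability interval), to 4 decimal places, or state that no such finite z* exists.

Set f=λy, z=hλ:
  y_{n+1} = y_n + z·[1/4·y_n + 3/4·y_{n+1}] ⇒ (1 − 3/4z)y_{n+1} = (1 + 1/4z)y_n
  Hence R(z) = (1 + 1/4z)/(1 − 3/4z).

Solve |R(x)|<1 on ℝ⁻.
x=-1.2: |R|=0.3684
x=-2: |R|=0.2000
x=-10: |R|=0.1765
x=-100: |R|=0.3158
θ=3/4≥1/2 ⇒ |1+1/4x|<|1−3/4x| ∀x<0 ⇒ unbounded interval.

(−∞, 0) — no finite endpoint.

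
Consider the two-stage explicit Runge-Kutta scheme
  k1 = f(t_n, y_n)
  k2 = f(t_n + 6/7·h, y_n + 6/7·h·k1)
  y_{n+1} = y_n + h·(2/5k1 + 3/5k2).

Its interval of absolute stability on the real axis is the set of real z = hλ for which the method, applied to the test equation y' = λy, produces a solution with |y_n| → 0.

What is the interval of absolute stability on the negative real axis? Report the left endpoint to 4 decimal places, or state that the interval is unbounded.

On y'=λy, z=hλ:
  k1=λy_n ⇒ h·k1=z·y_n;  k2=λ(1+6/7z)y_n ⇒ h·k2=z(1+6/7z)y_n
  y_{n+1}/y_n = 1 + 2/5z + 3/5z(1+6/7z) = 1 + z + 18/35z²
  Hence R(z) = 1 + z + 18/35z².

Need |R(x)|<1, x<0.
x=-1.57: |R|=0.6977
R=1: x+18/35x²=0 ⇒ x=−35/18=-1.9444; min R=1−1/(4·18/35)=0.5139>−1
Confirm numerically:
  x=-1.781: |R|=0.85029 <1
  x=-1.093: |R|=0.52139 <1
  x=-0.809: |R|=0.52759 <1
  x=-2.458: |R|=1.64919 >1
  x=-2.456: |R|=1.64614 >1
  x=-1.968: |R|=1.02384 >1
So |R|<1 on (-1.9444, 0).

z∈(-1.9444,0).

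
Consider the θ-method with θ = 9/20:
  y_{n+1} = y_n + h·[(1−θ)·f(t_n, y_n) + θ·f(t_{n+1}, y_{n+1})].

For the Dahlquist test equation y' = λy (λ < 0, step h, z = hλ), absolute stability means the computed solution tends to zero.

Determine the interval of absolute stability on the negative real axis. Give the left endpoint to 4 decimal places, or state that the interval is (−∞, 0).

(-20.0000, 0).

Test eqn y'=λy, z=hλ:
  y_{n+1} = y_n + z·[11/20·y_n + 9/20·y_{n+1}] ⇒ (1 − 9/20z)y_{n+1} = (1 + 11/20z)y_n
  so R(z) = (1 + 11/20z)/(1 − 9/20z).

Boundary: |R(x)|=1, x<0.
x=-1.19: |R|=0.2250
R=−1: 1+11/20x = −1+9/20x ⇒ -1/10x=2 ⇒ x=2/(-1/10)=-20.0000
Confirm numerically:
  x=-18.694: |R|=0.98612 <1
  x=-13.672: |R|=0.91153 <1
  x=-13.230: |R|=0.90264 <1
  x=-10.167: |R|=0.82363 <1
  x=-20.456: |R|=1.00447 >1
  x=-20.349: |R|=1.00344 >1
Stable set (-20.0000, 0).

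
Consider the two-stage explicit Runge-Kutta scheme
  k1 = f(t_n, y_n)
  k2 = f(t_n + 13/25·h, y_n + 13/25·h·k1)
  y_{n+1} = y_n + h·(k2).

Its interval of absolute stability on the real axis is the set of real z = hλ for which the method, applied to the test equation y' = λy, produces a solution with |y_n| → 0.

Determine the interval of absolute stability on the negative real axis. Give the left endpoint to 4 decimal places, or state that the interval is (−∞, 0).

On y'=λy, z=hλ:
  k1=λy_n ⇒ h·k1=z·y_n;  k2=λ(1+13/25z)y_n ⇒ h·k2=z(1+13/25z)y_n
  y_{n+1}/y_n = 1 + z(1+13/25z) = 1 + z + 13/25z²
  Hence R(z) = 1 + z + 13/25z².

Boundary: |R(x)|=1, x<0.
x=-0.82: |R|=0.5296
R=1: x+13/25x²=0 ⇒ x=−25/13=-1.9231; min R=1−1/(4·13/25)=0.5192>−1
Confirm numerically:
  x=-1.867: |R|=0.94556 <1
  x=-1.648: |R|=0.76427 <1
  x=-1.446: |R|=0.64128 <1
  x=-0.855: |R|=0.52513 <1
  x=-2.138: |R|=1.23894 >1
  x=-2.120: |R|=1.21709 >1
Stable set (-1.9231, 0).

z∈(-1.9231,0).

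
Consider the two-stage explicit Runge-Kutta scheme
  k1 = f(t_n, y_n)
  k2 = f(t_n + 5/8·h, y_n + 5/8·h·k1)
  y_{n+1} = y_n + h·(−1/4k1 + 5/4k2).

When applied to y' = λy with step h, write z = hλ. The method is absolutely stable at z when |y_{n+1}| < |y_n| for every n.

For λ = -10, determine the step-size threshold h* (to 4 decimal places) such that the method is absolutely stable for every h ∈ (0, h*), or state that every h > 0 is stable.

Set f=λy, z=hλ:
  k1=λy_n ⇒ h·k1=z·y_n;  k2=λ(1+5/8z)y_n ⇒ h·k2=z(1+5/8z)y_n
  y_{n+1}/y_n = 1 − 1/4z + 5/4z(1+5/8z) = 1 + z + 25/32z²
  Hence R(z) = 1 + z + 25/32z².

Boundary: |R(x)|=1, x<0.
x=-1.73: |R|=1.6082
R=1: x+25/32x²=0 ⇒ x=−32/25=-1.2800; min R=1−1/(4·25/32)=0.6800>−1
Confirm numerically:
  x=-1.170: |R|=0.89945 <1
  x=-0.722: |R|=0.68525 <1
  x=-0.675: |R|=0.68096 <1
  x=-0.567: |R|=0.68416 <1
  x=-1.839: |R|=1.80313 >1
  x=-1.819: |R|=1.76597 >1
  x=-1.687: |R|=1.53641 >1
Interval (-1.2800, 0).

(-1.2800,0); λ=-10 ⇒ h* = (32/25)/10 = 0.1280.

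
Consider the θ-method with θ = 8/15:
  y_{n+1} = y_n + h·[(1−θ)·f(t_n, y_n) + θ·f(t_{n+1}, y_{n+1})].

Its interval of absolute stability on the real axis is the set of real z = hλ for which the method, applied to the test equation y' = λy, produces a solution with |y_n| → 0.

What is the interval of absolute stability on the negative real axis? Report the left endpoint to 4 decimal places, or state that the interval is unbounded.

unbounded; (−∞, 0).

With y'=λy (z=hλ):
  y_{n+1} = y_n + z·[7/15·y_n + 8/15·y_{n+1}] ⇒ (1 − 8/15z)y_{n+1} = (1 + 7/15z)y_n
  so R(z) = (1 + 7/15z)/(1 − 8/15z).

Need |R(x)|<1, x<0.
x=-1.07: |R|=0.3188
x=-2: |R|=0.0323
x=-10: |R|=0.5789
x=-100: |R|=0.8405
θ=8/15≥1/2 ⇒ |1+7/15x|<|1−8/15x| ∀x<0 ⇒ unbounded interval.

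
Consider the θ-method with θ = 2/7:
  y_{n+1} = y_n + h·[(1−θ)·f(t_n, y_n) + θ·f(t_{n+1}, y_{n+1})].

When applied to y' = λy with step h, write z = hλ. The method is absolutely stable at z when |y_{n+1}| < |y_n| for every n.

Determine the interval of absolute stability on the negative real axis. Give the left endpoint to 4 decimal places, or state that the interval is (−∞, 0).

z∈(-4.6667,0).

Set f=λy, z=hλ:
  y_{n+1} = y_n + z·[5/7·y_n + 2/7·y_{n+1}] ⇒ (1 − 2/7z)y_{n+1} = (1 + 5/7z)y_n
  R(z) = (1 + 5/7z)/(1 − 2/7z).

Need |R(x)|<1, x<0.
x=-1.71: |R|=0.1488
R=−1: 1+5/7x = −1+2/7x ⇒ -3/7x=2 ⇒ x=2/(-3/7)=-4.6667
Confirm numerically:
  x=-4.616: |R|=0.99064 <1
  x=-2.617: |R|=0.49738 <1
  x=-2.218: |R|=0.35764 <1
  x=-2.200: |R|=0.35088 <1
  x=-5.143: |R|=1.08267 >1
  x=-4.861: |R|=1.03486 >1
Stable set (-4.6667, 0).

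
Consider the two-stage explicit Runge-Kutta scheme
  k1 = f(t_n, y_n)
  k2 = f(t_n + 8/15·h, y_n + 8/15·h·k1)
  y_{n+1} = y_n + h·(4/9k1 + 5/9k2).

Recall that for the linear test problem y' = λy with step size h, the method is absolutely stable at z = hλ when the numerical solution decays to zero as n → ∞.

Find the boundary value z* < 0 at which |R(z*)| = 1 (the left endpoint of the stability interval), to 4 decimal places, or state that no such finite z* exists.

Set f=λy, z=hλ:
  k1=λy_n ⇒ h·k1=z·y_n;  k2=λ(1+8/15z)y_n ⇒ h·k2=z(1+8/15z)y_n
  y_{n+1}/y_n = 1 + 4/9z + 5/9z(1+8/15z) = 1 + z + 8/27z²
  Hence R(z) = 1 + z + 8/27z².

Find x<0 with |R(x)|<1.
x=-0.34: |R|=0.6943
R=1: x+8/27x²=0 ⇒ x=−27/8=-3.3750; min R=1−1/(4·8/27)=0.1562>−1
Confirm numerically:
  x=-3.125: |R|=0.76852 <1
  x=-2.828: |R|=0.54165 <1
  x=-1.576: |R|=0.15993 <1
  x=-1.399: |R|=0.18091 <1
  x=-3.715: |R|=1.37425 >1
  x=-3.577: |R|=1.21409 >1
So |R|<1 on (-3.3750, 0).

left endpoint -3.3750.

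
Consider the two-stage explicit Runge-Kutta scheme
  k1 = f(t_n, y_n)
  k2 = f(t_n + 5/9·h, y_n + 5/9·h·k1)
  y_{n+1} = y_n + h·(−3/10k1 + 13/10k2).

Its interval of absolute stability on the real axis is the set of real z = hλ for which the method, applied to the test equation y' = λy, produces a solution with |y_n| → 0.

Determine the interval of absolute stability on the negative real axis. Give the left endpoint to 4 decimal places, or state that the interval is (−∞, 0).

On y'=λy, z=hλ:
  k1=λy_n ⇒ h·k1=z·y_n;  k2=λ(1+5/9z)y_n ⇒ h·k2=z(1+5/9z)y_n
  y_{n+1}/y_n = 1 − 3/10z + 13/10z(1+5/9z) = 1 + z + 13/18z²
  ⇒ R(z) = 1 + z + 13/18z².

Boundary: |R(x)|=1, x<0.
x=-1.34: |R|=0.9568
R=1: x+13/18x²=0 ⇒ x=−18/13=-1.3846; min R=1−1/(4·13/18)=0.6538>−1
Confirm numerically:
  x=-1.227: |R|=0.86033 <1
  x=-1.040: |R|=0.74116 <1
  x=-0.823: |R|=0.66618 <1
  x=-1.981: |R|=1.85326 >1
  x=-1.953: |R|=1.80171 >1
  x=-1.740: |R|=1.44660 >1
So |R|<1 on (-1.3846, 0).

z∈(-1.3846,0).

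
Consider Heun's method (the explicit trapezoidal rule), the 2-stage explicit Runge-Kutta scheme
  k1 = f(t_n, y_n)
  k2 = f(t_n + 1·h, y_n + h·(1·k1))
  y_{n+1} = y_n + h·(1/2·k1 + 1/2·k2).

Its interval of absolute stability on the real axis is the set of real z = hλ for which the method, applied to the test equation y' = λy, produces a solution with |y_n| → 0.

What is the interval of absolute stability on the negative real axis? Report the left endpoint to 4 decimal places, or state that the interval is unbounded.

(-2.0000, 0).

With y'=λy (z=hλ):
  order 2, 2-stage ⇒ R(z)=1+z+z^2/2
  (e.g. R(-0.9)=0.50500, |R|=0.50500)

Solve |R(x)|<1 on ℝ⁻.
x=-0.9: |R|=0.5050
|R(-2.09)|=1.0940 |R(-1.67)|=0.7244 |R(-1.02)|=0.5002
Bisect:
  x_lo=-2.7904 |R|=2.1027  x_hi=-0.3449 |R|=0.7146
  mid=-1.56764 |R|=0.66111 →hi
  mid=-2.17901 |R|=1.19504 →lo
  mid=-1.87332 |R|=0.88135 →hi
  mid=-2.02617 |R|=1.02651 →lo
  mid=-1.94975 |R|=0.95101 →hi
  mid=-1.98796 |R|=0.98803 →hi
  mid=-2.00706 |R|=1.00709 →lo
  mid=-1.99751 |R|=0.99751 →hi
  mid=-2.00229 |R|=1.00229 →lo
  ...
  [-2.00005,-1.99990] ⇒ x*=-2.0000
Interval (-2.0000, 0).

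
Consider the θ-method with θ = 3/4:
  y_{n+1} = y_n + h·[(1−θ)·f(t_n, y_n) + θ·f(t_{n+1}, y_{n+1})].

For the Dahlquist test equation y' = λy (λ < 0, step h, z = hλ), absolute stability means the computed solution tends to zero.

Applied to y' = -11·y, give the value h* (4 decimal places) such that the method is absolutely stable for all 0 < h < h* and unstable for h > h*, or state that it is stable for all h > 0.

With y'=λy (z=hλ):
  y_{n+1} = y_n + z·[1/4·y_n + 3/4·y_{n+1}] ⇒ (1 − 3/4z)y_{n+1} = (1 + 1/4z)y_n
  R(z) = (1 + 1/4z)/(1 − 3/4z).

Boundary: |R(x)|=1, x<0.
x=-0.34: |R|=0.7291
x=-2: |R|=0.2000
x=-10: |R|=0.1765
x=-100: |R|=0.3158
θ=3/4≥1/2 ⇒ |1+1/4x|<|1−3/4x| ∀x<0 ⇒ interval (−∞,0).

(−∞, 0) — no finite endpoint. Any h>0 works for λ=-11.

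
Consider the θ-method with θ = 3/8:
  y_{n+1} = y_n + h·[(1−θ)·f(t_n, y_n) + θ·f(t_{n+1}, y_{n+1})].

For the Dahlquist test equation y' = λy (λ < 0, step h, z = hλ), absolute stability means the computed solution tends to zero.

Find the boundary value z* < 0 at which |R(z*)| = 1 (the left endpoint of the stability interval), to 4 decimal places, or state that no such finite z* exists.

Set f=λy, z=hλ:
  y_{n+1} = y_n + z·[5/8·y_n + 3/8·y_{n+1}] ⇒ (1 − 3/8z)y_{n+1} = (1 + 5/8z)y_n
  so R(z) = (1 + 5/8z)/(1 − 3/8z).

Solve |R(x)|<1 on ℝ⁻.
x=-0.33: |R|=0.7063
R=−1: 1+5/8x = −1+3/8x ⇒ -1/4x=2 ⇒ x=2/(-1/4)=-8.0000
Confirm numerically:
  x=-7.614: |R|=0.97497 <1
  x=-6.409: |R|=0.88313 <1
  x=-3.782: |R|=0.56394 <1
  x=-8.410: |R|=1.02468 >1
  x=-8.219: |R|=1.01341 >1
Interval (-8.0000, 0).

left endpoint -8.0000.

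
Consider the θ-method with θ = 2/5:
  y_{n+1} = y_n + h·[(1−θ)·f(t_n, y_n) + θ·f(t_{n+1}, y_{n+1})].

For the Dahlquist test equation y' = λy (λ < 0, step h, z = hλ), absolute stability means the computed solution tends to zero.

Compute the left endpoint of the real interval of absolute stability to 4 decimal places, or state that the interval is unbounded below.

left endpoint -10.0000.

Set f=λy, z=hλ:
  y_{n+1} = y_n + z·[3/5·y_n + 2/5·y_{n+1}] ⇒ (1 − 2/5z)y_{n+1} = (1 + 3/5z)y_n
  so R(z) = (1 + 3/5z)/(1 − 2/5z).

Solve |R(x)|<1 on ℝ⁻.
x=-1.38: |R|=0.1108
R=−1: 1+3/5x = −1+2/5x ⇒ -1/5x=2 ⇒ x=2/(-1/5)=-10.0000
Confirm numerically:
  x=-9.131: |R|=0.96264 <1
  x=-8.450: |R|=0.92922 <1
  x=-7.515: |R|=0.87594 <1
  x=-6.823: |R|=0.82961 <1
  x=-10.359: |R|=1.01396 >1
  x=-10.034: |R|=1.00136 >1
Stable set (-10.0000, 0).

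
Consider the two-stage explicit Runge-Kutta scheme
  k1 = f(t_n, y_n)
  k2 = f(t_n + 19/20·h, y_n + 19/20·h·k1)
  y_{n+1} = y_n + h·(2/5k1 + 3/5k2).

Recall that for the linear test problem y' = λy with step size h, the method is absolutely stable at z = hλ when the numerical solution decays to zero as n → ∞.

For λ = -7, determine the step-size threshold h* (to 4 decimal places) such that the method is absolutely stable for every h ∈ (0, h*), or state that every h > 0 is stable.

(-1.7544,0); λ=-7 ⇒ h* = (100/57)/7 = 0.2506.

With y'=λy (z=hλ):
  k1=λy_n ⇒ h·k1=z·y_n;  k2=λ(1+19/20z)y_n ⇒ h·k2=z(1+19/20z)y_n
  y_{n+1}/y_n = 1 + 2/5z + 3/5z(1+19/20z) = 1 + z + 57/100z²
  so R(z) = 1 + z + 57/100z².

Find x<0 with |R(x)|<1.
x=-1.09: |R|=0.5872
R=1: x+57/100x²=0 ⇒ x=−100/57=-1.7544; min R=1−1/(4·57/100)=0.5614>−1
Confirm numerically:
  x=-1.538: |R|=0.81030 <1
  x=-1.244: |R|=0.63810 <1
  x=-1.228: |R|=0.63155 <1
  x=-2.178: |R|=1.52590 >1
  x=-1.989: |R|=1.26599 >1
  x=-1.893: |R|=1.14957 >1
So |R|<1 on (-1.7544, 0).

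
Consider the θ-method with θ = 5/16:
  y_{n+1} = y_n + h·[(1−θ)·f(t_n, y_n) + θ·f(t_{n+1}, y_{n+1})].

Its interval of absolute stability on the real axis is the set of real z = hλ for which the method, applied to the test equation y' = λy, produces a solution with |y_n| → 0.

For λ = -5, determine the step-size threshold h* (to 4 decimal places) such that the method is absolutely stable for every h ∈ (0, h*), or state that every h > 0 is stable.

(-5.3333,0); λ=-5 ⇒ h* = (16/3)/5 = 1.0667.

Test eqn y'=λy, z=hλ:
  y_{n+1} = y_n + z·[11/16·y_n + 5/16·y_{n+1}] ⇒ (1 − 5/16z)y_{n+1} = (1 + 11/16z)y_n
  Hence R(z) = (1 + 11/16z)/(1 − 5/16z).

Solve |R(x)|<1 on ℝ⁻.
x=-0.33: |R|=0.7008
R=−1: 1+11/16x = −1+5/16x ⇒ -3/8x=2 ⇒ x=2/(-3/8)=-5.3333
Confirm numerically:
  x=-4.881: |R|=0.93283 <1
  x=-4.577: |R|=0.88330 <1
  x=-3.049: |R|=0.56134 <1
  x=-5.780: |R|=1.05969 >1
  x=-5.537: |R|=1.02797 >1
  x=-5.530: |R|=1.02703 >1
Interval (-5.3333, 0).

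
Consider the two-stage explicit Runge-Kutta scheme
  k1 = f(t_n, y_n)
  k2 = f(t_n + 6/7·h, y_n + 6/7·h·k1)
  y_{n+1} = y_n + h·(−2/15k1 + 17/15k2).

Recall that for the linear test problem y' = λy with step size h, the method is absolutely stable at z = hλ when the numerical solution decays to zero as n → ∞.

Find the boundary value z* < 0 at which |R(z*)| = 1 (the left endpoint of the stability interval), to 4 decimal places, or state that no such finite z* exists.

Set f=λy, z=hλ:
  k1=λy_n ⇒ h·k1=z·y_n;  k2=λ(1+6/7z)y_n ⇒ h·k2=z(1+6/7z)y_n
  y_{n+1}/y_n = 1 − 2/15z + 17/15z(1+6/7z) = 1 + z + 34/35z²
  ⇒ R(z) = 1 + z + 34/35z².

Solve |R(x)|<1 on ℝ⁻.
x=-1.15: |R|=1.1347
R=1: x+34/35x²=0 ⇒ x=−35/34=-1.0294; min R=1−1/(4·34/35)=0.7426>−1
Confirm numerically:
  x=-0.706: |R|=0.77819 <1
  x=-0.686: |R|=0.77115 <1
  x=-0.481: |R|=0.74375 <1
  x=-1.502: |R|=1.68955 >1
  x=-1.092: |R|=1.06639 >1
Interval (-1.0294, 0).

left endpoint -1.0294.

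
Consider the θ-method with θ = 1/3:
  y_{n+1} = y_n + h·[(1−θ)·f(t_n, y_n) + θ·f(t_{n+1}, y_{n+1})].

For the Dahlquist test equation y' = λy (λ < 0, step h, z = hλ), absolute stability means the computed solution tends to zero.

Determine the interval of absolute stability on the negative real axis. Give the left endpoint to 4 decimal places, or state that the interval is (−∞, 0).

Set f=λy, z=hλ:
  y_{n+1} = y_n + z·[2/3·y_n + 1/3·y_{n+1}] ⇒ (1 − 1/3z)y_{n+1} = (1 + 2/3z)y_n
  Hence R(z) = (1 + 2/3z)/(1 − 1/3z).

Find x<0 with |R(x)|<1.
x=-0.66: |R|=0.4590
R=−1: 1+2/3x = −1+1/3x ⇒ -1/3x=2 ⇒ x=2/(-1/3)=-6.0000
Confirm numerically:
  x=-5.126: |R|=0.89244 <1
  x=-4.152: |R|=0.74161 <1
  x=-3.910: |R|=0.69754 <1
  x=-3.659: |R|=0.64845 <1
  x=-6.468: |R|=1.04943 >1
  x=-6.363: |R|=1.03877 >1
  x=-6.032: |R|=1.00354 >1
Interval (-6.0000, 0).

(-6.0000, 0).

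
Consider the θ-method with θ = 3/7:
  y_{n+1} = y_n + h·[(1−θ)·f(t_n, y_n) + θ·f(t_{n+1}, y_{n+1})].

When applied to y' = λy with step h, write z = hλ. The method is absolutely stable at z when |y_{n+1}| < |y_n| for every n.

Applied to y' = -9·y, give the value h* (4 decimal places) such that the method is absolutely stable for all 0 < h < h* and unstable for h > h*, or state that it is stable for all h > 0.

(-14.0000,0); λ=-9 ⇒ h* = (14)/9 = 1.5556.

Test eqn y'=λy, z=hλ:
  y_{n+1} = y_n + z·[4/7·y_n + 3/7·y_{n+1}] ⇒ (1 − 3/7z)y_{n+1} = (1 + 4/7z)y_n
  ⇒ R(z) = (1 + 4/7z)/(1 − 3/7z).

Need |R(x)|<1, x<0.
x=-0.95: |R|=0.3249
R=−1: 1+4/7x = −1+3/7x ⇒ -1/7x=2 ⇒ x=2/(-1/7)=-14.0000
Confirm numerically:
  x=-13.486: |R|=0.98917 <1
  x=-10.895: |R|=0.92176 <1
  x=-7.321: |R|=0.76940 <1
  x=-6.971: |R|=0.74818 <1
  x=-14.586: |R|=1.01154 >1
  x=-14.302: |R|=1.00605 >1
Stable set (-14.0000, 0).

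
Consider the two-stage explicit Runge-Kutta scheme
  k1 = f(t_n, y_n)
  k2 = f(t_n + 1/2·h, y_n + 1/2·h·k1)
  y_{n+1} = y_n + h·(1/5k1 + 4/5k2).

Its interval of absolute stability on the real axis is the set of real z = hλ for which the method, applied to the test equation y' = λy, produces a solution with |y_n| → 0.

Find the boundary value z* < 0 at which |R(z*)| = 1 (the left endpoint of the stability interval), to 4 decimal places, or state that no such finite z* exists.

With y'=λy (z=hλ):
  k1=λy_n ⇒ h·k1=z·y_n;  k2=λ(1+1/2z)y_n ⇒ h·k2=z(1+1/2z)y_n
  y_{n+1}/y_n = 1 + 1/5z + 4/5z(1+1/2z) = 1 + z + 2/5z²
  Hence R(z) = 1 + z + 2/5z².

Find x<0 with |R(x)|<1.
x=-1.34: |R|=0.3782
R=1: x+2/5x²=0 ⇒ x=−5/2=-2.5000; min R=1−1/(4·2/5)=0.3750>−1
Confirm numerically:
  x=-2.081: |R|=0.65122 <1
  x=-1.573: |R|=0.41673 <1
  x=-1.496: |R|=0.39921 <1
  x=-1.434: |R|=0.38854 <1
  x=-2.929: |R|=1.50262 >1
  x=-2.812: |R|=1.35094 >1
Interval (-2.5000, 0).

z* = -2.5000.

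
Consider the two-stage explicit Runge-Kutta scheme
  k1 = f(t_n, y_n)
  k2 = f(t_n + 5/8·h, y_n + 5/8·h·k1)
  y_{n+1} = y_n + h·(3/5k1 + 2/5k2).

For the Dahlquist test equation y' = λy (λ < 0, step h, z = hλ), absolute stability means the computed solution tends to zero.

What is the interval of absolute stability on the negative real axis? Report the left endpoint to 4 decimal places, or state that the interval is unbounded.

(-4.0000, 0).

On y'=λy, z=hλ:
  k1=λy_n ⇒ h·k1=z·y_n;  k2=λ(1+5/8z)y_n ⇒ h·k2=z(1+5/8z)y_n
  y_{n+1}/y_n = 1 + 3/5z + 2/5z(1+5/8z) = 1 + z + 1/4z²
  R(z) = 1 + z + 1/4z².

Find x<0 with |R(x)|<1.
x=-1.74: |R|=0.0169
R=1: x+1/4x²=0 ⇒ x=−4=-4.0000; min R=1−1/(4·1/4)=0.0000>−1
Confirm numerically:
  x=-3.789: |R|=0.80013 <1
  x=-3.226: |R|=0.37577 <1
  x=-3.095: |R|=0.29976 <1
  x=-1.753: |R|=0.01525 <1
  x=-4.535: |R|=1.60656 >1
  x=-4.466: |R|=1.52029 >1
  x=-4.066: |R|=1.06709 >1
So |R|<1 on (-4.0000, 0).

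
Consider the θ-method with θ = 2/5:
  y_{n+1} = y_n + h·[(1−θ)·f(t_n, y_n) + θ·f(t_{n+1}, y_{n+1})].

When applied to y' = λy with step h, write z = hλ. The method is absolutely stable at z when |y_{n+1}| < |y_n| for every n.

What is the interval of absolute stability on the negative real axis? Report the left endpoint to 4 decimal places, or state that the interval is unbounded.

(-10.0000, 0).

Set f=λy, z=hλ:
  y_{n+1} = y_n + z·[3/5·y_n + 2/5·y_{n+1}] ⇒ (1 − 2/5z)y_{n+1} = (1 + 3/5z)y_n
  so R(z) = (1 + 3/5z)/(1 − 2/5z).

Solve |R(x)|<1 on ℝ⁻.
x=-1.03: |R|=0.2705
R=−1: 1+3/5x = −1+2/5x ⇒ -1/5x=2 ⇒ x=2/(-1/5)=-10.0000
Confirm numerically:
  x=-8.925: |R|=0.95295 <1
  x=-7.677: |R|=0.88587 <1
  x=-6.004: |R|=0.76505 <1
  x=-10.564: |R|=1.02159 >1
  x=-10.247: |R|=1.00969 >1
  x=-10.137: |R|=1.00542 >1
So |R|<1 on (-10.0000, 0).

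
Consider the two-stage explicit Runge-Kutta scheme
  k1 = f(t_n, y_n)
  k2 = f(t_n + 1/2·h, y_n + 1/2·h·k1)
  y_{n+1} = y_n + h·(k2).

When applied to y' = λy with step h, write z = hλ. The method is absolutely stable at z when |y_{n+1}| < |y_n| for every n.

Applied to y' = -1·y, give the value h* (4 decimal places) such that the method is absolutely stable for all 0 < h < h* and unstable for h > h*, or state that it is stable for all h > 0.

(-2.0000,0); λ=-1 ⇒ h* = (2)/1 = 2.0000.

On y'=λy, z=hλ:
  k1=λy_n ⇒ h·k1=z·y_n;  k2=λ(1+1/2z)y_n ⇒ h·k2=z(1+1/2z)y_n
  y_{n+1}/y_n = 1 + z(1+1/2z) = 1 + z + 1/2z²
  Hence R(z) = 1 + z + 1/2z².

Boundary: |R(x)|=1, x<0.
x=-0.46: |R|=0.6458
R=1: x+1/2x²=0 ⇒ x=−2=-2.0000; min R=1−1/(4·1/2)=0.5000>−1
Confirm numerically:
  x=-1.602: |R|=0.68120 <1
  x=-1.319: |R|=0.55088 <1
  x=-1.056: |R|=0.50157 <1
  x=-2.368: |R|=1.43571 >1
  x=-2.355: |R|=1.41801 >1
  x=-2.045: |R|=1.04601 >1
So |R|<1 on (-2.0000, 0).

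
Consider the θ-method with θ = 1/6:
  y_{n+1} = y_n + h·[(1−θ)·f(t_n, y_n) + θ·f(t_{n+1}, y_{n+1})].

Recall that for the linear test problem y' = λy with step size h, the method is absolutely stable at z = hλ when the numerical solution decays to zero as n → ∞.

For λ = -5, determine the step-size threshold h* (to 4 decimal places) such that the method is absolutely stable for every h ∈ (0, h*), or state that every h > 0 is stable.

With y'=λy (z=hλ):
  y_{n+1} = y_n + z·[5/6·y_n + 1/6·y_{n+1}] ⇒ (1 − 1/6z)y_{n+1} = (1 + 5/6z)y_n
  Hence R(z) = (1 + 5/6z)/(1 − 1/6z).

Need |R(x)|<1, x<0.
x=-0.42: |R|=0.6075
R=−1: 1+5/6x = −1+1/6x ⇒ -2/3x=2 ⇒ x=2/(-2/3)=-3.0000
Confirm numerically:
  x=-2.936: |R|=0.97135 <1
  x=-2.116: |R|=0.56432 <1
  x=-1.954: |R|=0.47398 <1
  x=-3.421: |R|=1.17875 >1
  x=-3.183: |R|=1.07971 >1
  x=-3.171: |R|=1.07458 >1
Stable set (-3.0000, 0).

(-3.0000,0); λ=-5 ⇒ h* = (3)/5 = 0.6000.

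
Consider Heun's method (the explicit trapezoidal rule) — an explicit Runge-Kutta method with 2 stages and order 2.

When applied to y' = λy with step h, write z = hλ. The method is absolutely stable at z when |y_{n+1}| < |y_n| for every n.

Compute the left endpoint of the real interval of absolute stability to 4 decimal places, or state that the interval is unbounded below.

Test eqn y'=λy, z=hλ:
  order 2, 2-stage ⇒ R(z)=1+z+z^2/2
  (e.g. R(-1.79)=0.81205, |R|=0.81205)

Solve |R(x)|<1 on ℝ⁻.
x=-1.79: |R|=0.8121
|R(-2.38)|=1.4522 |R(-0.95)|=0.5012
Bisect:
  x_lo=-2.4000 |R|=1.4800  x_hi=-0.1499 |R|=0.8614
  mid=-1.27493 |R|=0.53779 →hi
  mid=-1.83745 |R|=0.85066 →hi
  mid=-2.11871 |R|=1.12576 →lo
  mid=-1.97808 |R|=0.97832 →hi
  mid=-2.04840 |R|=1.04957 →lo
  mid=-2.01324 |R|=1.01333 →lo
  mid=-1.99566 |R|=0.99567 →hi
  mid=-2.00445 |R|=1.00446 →lo
  mid=-2.00005 |R|=1.00005 →lo
  mid=-1.99786 |R|=0.99786 →hi
  ...
  [-2.00005,-1.99992] ⇒ x*=-2.0000
So |R|<1 on (-2.0000, 0).

left endpoint -2.0000.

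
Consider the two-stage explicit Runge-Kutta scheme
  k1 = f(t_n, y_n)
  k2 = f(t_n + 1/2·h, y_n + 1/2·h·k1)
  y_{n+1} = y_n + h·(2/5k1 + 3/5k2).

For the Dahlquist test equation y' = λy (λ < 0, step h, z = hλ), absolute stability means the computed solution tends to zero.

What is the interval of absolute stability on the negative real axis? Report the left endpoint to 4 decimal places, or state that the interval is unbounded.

With y'=λy (z=hλ):
  k1=λy_n ⇒ h·k1=z·y_n;  k2=λ(1+1/2z)y_n ⇒ h·k2=z(1+1/2z)y_n
  y_{n+1}/y_n = 1 + 2/5z + 3/5z(1+1/2z) = 1 + z + 3/10z²
  ⇒ R(z) = 1 + z + 3/10z².

Need |R(x)|<1, x<0.
x=-0.91: |R|=0.3384
R=1: x+3/10x²=0 ⇒ x=−10/3=-3.3333; min R=1−1/(4·3/10)=0.1667>−1
Confirm numerically:
  x=-3.263: |R|=0.93115 <1
  x=-2.497: |R|=0.37350 <1
  x=-2.127: |R|=0.23024 <1
  x=-2.035: |R|=0.20737 <1
  x=-3.840: |R|=1.58368 >1
  x=-3.515: |R|=1.19157 >1
  x=-3.500: |R|=1.17500 >1
Interval (-3.3333, 0).

(-3.3333, 0).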